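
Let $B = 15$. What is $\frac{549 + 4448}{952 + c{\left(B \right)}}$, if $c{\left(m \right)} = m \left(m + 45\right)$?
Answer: $\frac{4997}{1852} \approx 2.6982$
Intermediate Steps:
$c{\left(m \right)} = m \left(45 + m\right)$
$\frac{549 + 4448}{952 + c{\left(B \right)}} = \frac{549 + 4448}{952 + 15 \left(45 + 15\right)} = \frac{4997}{952 + 15 \cdot 60} = \frac{4997}{952 + 900} = \frac{4997}{1852}$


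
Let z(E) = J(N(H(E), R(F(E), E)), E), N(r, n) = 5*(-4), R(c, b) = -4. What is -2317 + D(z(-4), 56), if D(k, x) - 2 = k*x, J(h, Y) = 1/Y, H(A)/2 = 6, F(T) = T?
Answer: -2329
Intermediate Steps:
H(A) = 12 (H(A) = 2*6 = 12)
N(r, n) = -20
z(E) = 1/E
D(k, x) = 2 + k*x
-2317 + D(z(-4), 56) = -2317 + (2 + 56/(-4)) = -2317 + (2 - ¼*56) = -2317 + (2 - 14) = -2317 - 12 = -2329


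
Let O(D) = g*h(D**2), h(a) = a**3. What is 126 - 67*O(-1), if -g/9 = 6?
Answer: 3744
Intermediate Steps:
g = -54 (g = -9*6 = -54)
O(D) = -54*D**6
126 - 67*O(-1) = 126 - (-3618)*(-1)**6 = 126 - (-3618) = 126 - 67*(-54) = 126 + 3618 = 3744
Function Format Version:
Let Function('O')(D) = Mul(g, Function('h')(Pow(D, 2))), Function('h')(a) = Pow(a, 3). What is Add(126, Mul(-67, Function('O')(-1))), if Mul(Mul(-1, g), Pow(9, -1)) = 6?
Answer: 3744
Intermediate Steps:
g = -54 (g = Mul(-9, 6) = -54)
Function('O')(D) = Mul(-54, Pow(D, 6)) (Function('O')(D) = Mul(-54, Pow(Pow(D, 2), 3)) = Mul(-54, Pow(D, 6)))
Add(126, Mul(-67, Function('O')(-1))) = Add(126, Mul(-67, Mul(-54, Pow(-1, 6)))) = Add(126, Mul(-67, Mul(-54, 1))) = Add(126, Mul(-67, -54)) = Add(126, 3618) = 3744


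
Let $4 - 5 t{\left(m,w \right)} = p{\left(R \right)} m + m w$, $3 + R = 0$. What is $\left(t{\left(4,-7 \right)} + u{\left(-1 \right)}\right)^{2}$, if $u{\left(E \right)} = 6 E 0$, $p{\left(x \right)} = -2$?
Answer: $64$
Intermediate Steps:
$R = -3$ ($R = -3 + 0 = -3$)
$u{\left(E \right)} = 0$
$t{\left(m,w \right)} = \frac{4}{5} + \frac{2 m}{5} - \frac{m w}{5}$ ($t{\left(m,w \right)} = \frac{4}{5} - \frac{- 2 m + m w}{5} = \frac{4}{5} - \left(- \frac{2 m}{5} + \frac{m w}{5}\right) = \frac{4}{5} + \frac{2 m}{5} - \frac{m w}{5}$)
$\left(t{\left(4,-7 \right)} + u{\left(-1 \right)}\right)^{2} = \left(\left(\frac{4}{5} + \frac{2}{5} \cdot 4 - \frac{4}{5} \left(-7\right)\right) + 0\right)^{2} = \left(\left(\frac{4}{5} + \frac{8}{5} + \frac{28}{5}\right) + 0\right)^{2} = \left(8 + 0\right)^{2} = 8^{2} = 64$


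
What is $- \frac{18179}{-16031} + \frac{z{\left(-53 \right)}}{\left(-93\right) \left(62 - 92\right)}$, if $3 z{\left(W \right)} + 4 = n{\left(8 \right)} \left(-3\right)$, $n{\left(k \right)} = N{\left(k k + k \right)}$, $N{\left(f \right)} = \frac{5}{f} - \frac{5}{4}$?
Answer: $\frac{3651621179}{3220307280} \approx 1.1339$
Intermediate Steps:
$N{\left(f \right)} = - \frac{5}{4} + \frac{5}{f}$ ($N{\left(f \right)} = \frac{5}{f} - \frac{5}{4} = - \frac{5}{4} + \frac{5}{f}$)
$n{\left(k \right)} = - \frac{5}{4} + \frac{5}{k + k^{2}}$ ($n{\left(k \right)} = - \frac{5}{4} + \frac{5}{k k + k} = - \frac{5}{4} + \frac{5}{k^{2} + k} = - \frac{5}{4} + \frac{5}{k + k^{2}}$)
$z{\left(W \right)} = - \frac{11}{72}$ ($z{\left(W \right)} = - \frac{4}{3} + \frac{\frac{5 \left(4 - 8 \left(1 + 8\right)\right)}{4 \cdot 8 \left(1 + 8\right)} \left(-3\right)}{3} = - \frac{4}{3} + \frac{\frac{5}{4} \cdot \frac{1}{8} \cdot \frac{1}{9} \left(4 - 8 \cdot 9\right) \left(-3\right)}{3} = - \frac{4}{3} + \frac{\frac{5}{4} \cdot \frac{1}{8} \cdot \frac{1}{9} \left(4 - 72\right) \left(-3\right)}{3} = - \frac{4}{3} + \frac{\frac{5}{4} \cdot \frac{1}{8} \cdot \frac{1}{9} \left(-68\right) \left(-3\right)}{3} = - \frac{4}{3} + \frac{\left(- \frac{85}{72}\right) \left(-3\right)}{3} = - \frac{4}{3} + \frac{1}{3} \cdot \frac{85}{24} = - \frac{4}{3} + \frac{85}{72} = - \frac{11}{72}$)
$- \frac{18179}{-16031} + \frac{z{\left(-53 \right)}}{\left(-93\right) \left(62 - 92\right)} = - \frac{18179}{-16031} - \frac{11}{72 \left(- 93 \left(62 - 92\right)\right)} = \left(-18179\right) \left(- \frac{1}{16031}\right) - \frac{11}{72 \left(\left(-93\right) \left(-30\right)\right)} = \frac{18179}{16031} - \frac{11}{72 \cdot 2790} = \frac{18179}{16031} - \frac{11}{200880} = \frac{3651621179}{3220307280}$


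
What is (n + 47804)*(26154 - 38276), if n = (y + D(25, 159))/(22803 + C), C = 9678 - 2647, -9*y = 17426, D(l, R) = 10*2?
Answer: -77796835726258/134253 ≈ -5.7948e+8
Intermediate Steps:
D(l, R) = 20
y = -17426/9 (y = -1/9*17426 = -17426/9 ≈ -1936.2)
C = 7031
n = -8623/134253 (n = (-17426/9 + 20)/(22803 + 7031) = -17246/9/29834 = -17246/9*1/29834 = -8623/134253 ≈ -0.064229)
(n + 47804)*(26154 - 38276) = (-8623/134253 + 47804)*(26154 - 38276) = (6417821789/134253)*(-12122) = -77796835726258/134253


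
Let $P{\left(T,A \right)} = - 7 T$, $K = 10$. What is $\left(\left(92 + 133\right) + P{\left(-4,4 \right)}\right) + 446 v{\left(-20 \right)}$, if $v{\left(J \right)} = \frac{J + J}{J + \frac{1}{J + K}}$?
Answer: $\frac{229253}{201} \approx 1140.6$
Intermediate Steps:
$v{\left(J \right)} = \frac{2 J}{J + \frac{1}{10 + J}}$ ($v{\left(J \right)} = \frac{J + J}{J + \frac{1}{J + 10}} = \frac{2 J}{J + \frac{1}{10 + J}}$)
$\left(\left(92 + 133\right) + P{\left(-4,4 \right)}\right) + 446 v{\left(-20 \right)} = \left(\left(92 + 133\right) - -28\right) + 446 \cdot 2 \left(-20\right) \frac{1}{1 + \left(-20\right)^{2} + 10 \left(-20\right)} \left(10 - 20\right) = \left(225 + 28\right) + 446 \cdot 2 \left(-20\right) \frac{1}{1 + 400 - 200} \left(-10\right) = 253 + 446 \cdot 2 \left(-20\right) \frac{1}{201} \left(-10\right) = 253 + 446 \cdot \frac{400}{201} = 253 + \frac{178400}{201} = \frac{229253}{201}$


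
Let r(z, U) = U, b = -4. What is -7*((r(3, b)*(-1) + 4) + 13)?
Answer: -147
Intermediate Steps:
-7*((r(3, b)*(-1) + 4) + 13) = -7*((-4*(-1) + 4) + 13) = -7*((4 + 4) + 13) = -7*(8 + 13) = -7*21 = -147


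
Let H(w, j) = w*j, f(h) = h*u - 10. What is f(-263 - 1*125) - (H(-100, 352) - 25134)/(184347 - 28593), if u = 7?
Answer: -212262535/77877 ≈ -2725.6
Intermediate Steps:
f(h) = -10 + 7*h (f(h) = h*7 - 10 = 7*h - 10 = -10 + 7*h)
H(w, j) = j*w
f(-263 - 1*125) - (H(-100, 352) - 25134)/(184347 - 28593) = (-10 + 7*(-263 - 1*125)) - (352*(-100) - 25134)/(184347 - 28593) = (-10 + 7*(-263 - 125)) - (-35200 - 25134)/155754 = (-10 + 7*(-388)) - (-60334)/155754 = (-10 - 2716) - 1*(-30167/77877) = -2726 + 30167/77877 = -212262535/77877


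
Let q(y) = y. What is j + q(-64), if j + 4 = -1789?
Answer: -1857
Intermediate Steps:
j = -1793 (j = -4 - 1789 = -1793)
j + q(-64) = -1793 - 64 = -1857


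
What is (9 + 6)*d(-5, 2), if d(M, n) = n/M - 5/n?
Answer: -87/2 ≈ -43.500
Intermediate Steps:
d(M, n) = -5/n + n/M
(9 + 6)*d(-5, 2) = (9 + 6)*(-5/2 + 2/(-5)) = 15*(-5*½ + 2*(-⅕)) = 15*(-5/2 - ⅖) = 15*(-29/10) = -87/2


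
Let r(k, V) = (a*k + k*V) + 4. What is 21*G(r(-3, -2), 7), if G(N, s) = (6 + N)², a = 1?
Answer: 3549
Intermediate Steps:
r(k, V) = 4 + k + V*k (r(k, V) = (1*k + k*V) + 4 = (k + V*k) + 4 = 4 + k + V*k)
21*G(r(-3, -2), 7) = 21*(6 + (4 - 3 - 2*(-3)))² = 21*(6 + (4 - 3 + 6))² = 21*(6 + 7)² = 21*13² = 21*169 = 3549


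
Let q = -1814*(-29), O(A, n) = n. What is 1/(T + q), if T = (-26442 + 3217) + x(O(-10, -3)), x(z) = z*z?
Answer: 1/29390 ≈ 3.4025e-5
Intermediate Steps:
x(z) = z**2
T = -23216 (T = (-26442 + 3217) + (-3)**2 = -23225 + 9 = -23216)
q = 52606
1/(T + q) = 1/(-23216 + 52606) = 1/29390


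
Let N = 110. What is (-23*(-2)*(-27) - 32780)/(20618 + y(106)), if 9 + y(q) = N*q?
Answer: -34022/32269 ≈ -1.0543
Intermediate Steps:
y(q) = -9 + 110*q
(-23*(-2)*(-27) - 32780)/(20618 + y(106)) = (-23*(-2)*(-27) - 32780)/(20618 + (-9 + 110*106)) = (46*(-27) - 32780)/(20618 + (-9 + 11660)) = (-1242 - 32780)/(20618 + 11651) = -34022/32269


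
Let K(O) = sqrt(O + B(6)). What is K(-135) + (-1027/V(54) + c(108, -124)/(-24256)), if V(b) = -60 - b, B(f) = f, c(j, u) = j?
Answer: 3112325/345648 + I*sqrt(129) ≈ 9.0043 + 11.358*I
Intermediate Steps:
K(O) = sqrt(6 + O) (K(O) = sqrt(O + 6) = sqrt(6 + O))
K(-135) + (-1027/V(54) + c(108, -124)/(-24256)) = sqrt(6 - 135) + (-1027/(-60 - 1*54) + 108/(-24256)) = sqrt(-129) + (-1027/(-60 - 54) + 108*(-1/24256)) = I*sqrt(129) + (-1027/(-114) - 27/6064) = I*sqrt(129) + (-1027*(-1/114) - 27/6064) = I*sqrt(129) + (1027/114 - 27/6064) = I*sqrt(129) + 3112325/345648 = 3112325/345648 + I*sqrt(129)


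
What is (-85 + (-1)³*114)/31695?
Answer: -199/31695 ≈ -0.0062786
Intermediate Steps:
(-85 + (-1)³*114)/31695 = (-85 - 1*114)*(1/31695) = (-85 - 114)*(1/31695) = -199*1/31695 = -199/31695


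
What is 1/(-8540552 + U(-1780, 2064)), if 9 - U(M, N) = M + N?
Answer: -1/8540827 ≈ -1.1708e-7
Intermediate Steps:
U(M, N) = 9 - M - N (U(M, N) = 9 - (M + N) = 9 + (-M - N) = 9 - M - N)
1/(-8540552 + U(-1780, 2064)) = 1/(-8540552 + (9 - 1*(-1780) - 1*2064)) = 1/(-8540552 + (9 + 1780 - 2064)) = 1/(-8540552 - 275) = 1/(-8540827) = -1/8540827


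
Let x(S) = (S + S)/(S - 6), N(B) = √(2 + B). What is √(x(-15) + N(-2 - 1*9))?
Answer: √(70 + 147*I)/7 ≈ 1.5413 + 0.97319*I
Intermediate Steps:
x(S) = 2*S/(-6 + S) (x(S) = (2*S)/(-6 + S) = 2*S/(-6 + S))
√(x(-15) + N(-2 - 1*9)) = √(2*(-15)/(-6 - 15) + √(2 + (-2 - 1*9))) = √(2*(-15)/(-21) + √(2 + (-2 - 9))) = √(2*(-15)*(-1/21) + √(2 - 11)) = √(10/7 + √(-9)) = √(10/7 + 3*I)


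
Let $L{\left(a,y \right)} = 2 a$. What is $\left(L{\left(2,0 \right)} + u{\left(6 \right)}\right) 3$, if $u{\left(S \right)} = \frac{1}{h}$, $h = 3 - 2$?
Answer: $15$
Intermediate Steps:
$h = 1$
$u{\left(S \right)} = 1$ ($u{\left(S \right)} = 1^{-1} = 1$)
$\left(L{\left(2,0 \right)} + u{\left(6 \right)}\right) 3 = \left(2 \cdot 2 + 1\right) 3 = \left(4 + 1\right) 3 = 5 \cdot 3 = 15$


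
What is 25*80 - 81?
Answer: 1919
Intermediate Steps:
25*80 - 81 = 2000 - 81 = 1919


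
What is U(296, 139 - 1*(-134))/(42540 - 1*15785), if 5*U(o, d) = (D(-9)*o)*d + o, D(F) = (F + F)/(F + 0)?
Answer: 161912/133775 ≈ 1.2103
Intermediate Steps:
D(F) = 2 (D(F) = (2*F)/F = 2)
U(o, d) = o/5 + 2*d*o/5 (U(o, d) = ((2*o)*d + o)/5 = (2*d*o + o)/5 = (o + 2*d*o)/5 = o/5 + 2*d*o/5)
U(296, 139 - 1*(-134))/(42540 - 1*15785) = ((1/5)*296*(1 + 2*(139 - 1*(-134))))/(42540 - 1*15785) = ((1/5)*296*(1 + 2*(139 + 134)))/(42540 - 15785) = ((1/5)*296*(1 + 2*273))/26755 = ((1/5)*296*(1 + 546))*(1/26755) = ((1/5)*296*547)*(1/26755) = (161912/5)*(1/26755) = 161912/133775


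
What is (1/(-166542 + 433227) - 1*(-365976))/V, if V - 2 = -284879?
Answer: -97600309561/75972422745 ≈ -1.2847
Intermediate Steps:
V = -284877 (V = 2 - 284879 = -284877)
(1/(-166542 + 433227) - 1*(-365976))/V = (1/(-166542 + 433227) - 1*(-365976))/(-284877) = (1/266685 + 365976)*(-1/284877) = (97600309561/266685)*(-1/284877) = -97600309561/75972422745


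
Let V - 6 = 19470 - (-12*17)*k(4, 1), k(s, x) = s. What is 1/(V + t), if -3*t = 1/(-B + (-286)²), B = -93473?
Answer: 525807/10669675643 ≈ 4.9281e-5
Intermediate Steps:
V = 20292 (V = 6 + (19470 - (-12*17)*4) = 6 + (19470 - (-204)*4) = 6 + (19470 - 1*(-816)) = 6 + (19470 + 816) = 6 + 20286 = 20292)
t = -1/525807 (t = -1/(3*(-1*(-93473) + (-286)²)) = -1/(3*(93473 + 81796)) = -⅓/175269 = -⅓*1/175269 = -1/525807 ≈ -1.9018e-6)
1/(V + t) = 1/(20292 - 1/525807) = 1/(10669675643/525807) = 525807/10669675643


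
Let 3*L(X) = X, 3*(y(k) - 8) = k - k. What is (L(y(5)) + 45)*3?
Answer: 143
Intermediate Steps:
y(k) = 8 (y(k) = 8 + (k - k)/3 = 8 + (1/3)*0 = 8 + 0 = 8)
L(X) = X/3
(L(y(5)) + 45)*3 = ((1/3)*8 + 45)*3 = (8/3 + 45)*3 = (143/3)*3 = 143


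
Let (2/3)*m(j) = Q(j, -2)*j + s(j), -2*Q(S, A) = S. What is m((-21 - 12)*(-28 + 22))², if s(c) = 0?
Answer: 864536409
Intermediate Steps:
Q(S, A) = -S/2
m(j) = -3*j²/4 (m(j) = 3*((-j/2)*j + 0)/2 = 3*(-j²/2 + 0)/2 = 3*(-j²/2)/2 = -3*j²/4)
m((-21 - 12)*(-28 + 22))² = (-3*(-28 + 22)²*(-21 - 12)²/4)² = (-3*(-33*(-6))²/4)² = (-¾*198²)² = (-¾*39204)² = (-29403)² = 864536409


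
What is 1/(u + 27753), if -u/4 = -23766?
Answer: 1/122817 ≈ 8.1422e-6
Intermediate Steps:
u = 95064 (u = -4*(-23766) = 95064)
1/(u + 27753) = 1/(95064 + 27753) = 1/122817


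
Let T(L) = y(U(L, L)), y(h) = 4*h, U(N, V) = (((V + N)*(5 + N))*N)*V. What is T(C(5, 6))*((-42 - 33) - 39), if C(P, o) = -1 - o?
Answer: -625632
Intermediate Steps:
U(N, V) = N*V*(5 + N)*(N + V) (U(N, V) = (((N + V)*(5 + N))*N)*V = (((5 + N)*(N + V))*N)*V = (N*(5 + N)*(N + V))*V = N*V*(5 + N)*(N + V))
T(L) = 4*L**2*(2*L**2 + 10*L) (T(L) = 4*(L*L*(L**2 + 5*L + 5*L + L*L)) = 4*(L*L*(L**2 + 5*L + 5*L + L**2)) = 4*(L*L*(2*L**2 + 10*L)) = 4*(L**2*(2*L**2 + 10*L)) = 4*L**2*(2*L**2 + 10*L))
T(C(5, 6))*((-42 - 33) - 39) = (8*(-1 - 1*6)**3*(5 + (-1 - 1*6)))*((-42 - 33) - 39) = (8*(-1 - 6)**3*(5 + (-1 - 6)))*(-75 - 39) = (8*(-7)**3*(5 - 7))*(-114) = (8*(-343)*(-2))*(-114) = 5488*(-114) = -625632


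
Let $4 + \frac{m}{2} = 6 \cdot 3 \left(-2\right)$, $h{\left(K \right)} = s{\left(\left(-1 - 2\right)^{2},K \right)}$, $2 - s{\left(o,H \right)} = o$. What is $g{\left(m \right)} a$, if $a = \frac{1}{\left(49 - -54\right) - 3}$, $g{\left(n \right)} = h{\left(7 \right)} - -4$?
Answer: $- \frac{3}{100} \approx -0.03$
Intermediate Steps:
$s{\left(o,H \right)} = 2 - o$
$h{\left(K \right)} = -7$ ($h{\left(K \right)} = 2 - \left(-1 - 2\right)^{2} = 2 - \left(-3\right)^{2} = 2 - 9 = -7$)
$m = -80$ ($m = -8 + 2 \cdot 6 \cdot 3 \left(-2\right) = -8 + 2 \cdot 18 \left(-2\right) = -8 + 2 \left(-36\right) = -8 - 72 = -80$)
$g{\left(n \right)} = -3$ ($g{\left(n \right)} = -7 - -4 = -7 + 4 = -3$)
$a = \frac{1}{100}$ ($a = \frac{1}{\left(49 + 54\right) - 3} = \frac{1}{103 - 3} = \frac{1}{100} \approx 0.01$)
$g{\left(m \right)} a = \left(-3\right) \frac{1}{100} = - \frac{3}{100}$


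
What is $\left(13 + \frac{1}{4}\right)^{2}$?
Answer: $\frac{2809}{16} \approx 175.56$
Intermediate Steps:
$\left(13 + \frac{1}{4}\right)^{2} = \left(\frac{53}{4}\right)^{2} = \frac{2809}{16}$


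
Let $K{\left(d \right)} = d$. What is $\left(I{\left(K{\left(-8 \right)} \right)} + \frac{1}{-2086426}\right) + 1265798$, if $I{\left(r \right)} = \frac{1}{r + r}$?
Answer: $\frac{21127949820363}{16691408} \approx 1.2658 \cdot 10^{6}$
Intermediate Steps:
$I{\left(r \right)} = \frac{1}{2 r}$
$\left(I{\left(K{\left(-8 \right)} \right)} + \frac{1}{-2086426}\right) + 1265798 = \left(\frac{1}{2 \left(-8\right)} + \frac{1}{-2086426}\right) + 1265798 = \left(\frac{1}{2} \left(- \frac{1}{8}\right) - \frac{1}{2086426}\right) + 1265798 = \left(- \frac{1}{16} - \frac{1}{2086426}\right) + 1265798 = - \frac{1043221}{16691408} + 1265798 = \frac{21127949820363}{16691408}$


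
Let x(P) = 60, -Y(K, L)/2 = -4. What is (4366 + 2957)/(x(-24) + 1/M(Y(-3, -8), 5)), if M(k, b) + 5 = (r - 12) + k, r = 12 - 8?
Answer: 36615/299 ≈ 122.46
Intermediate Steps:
r = 4
Y(K, L) = 8 (Y(K, L) = -2*(-4) = 8)
M(k, b) = -13 + k (M(k, b) = -5 + ((4 - 12) + k) = -5 + (-8 + k) = -13 + k)
(4366 + 2957)/(x(-24) + 1/M(Y(-3, -8), 5)) = (4366 + 2957)/(60 + 1/(-13 + 8)) = 7323/(60 + 1/(-5)) = 7323/(60 - 1/5) = 7323/(299/5) = 7323*(5/299) = 36615/299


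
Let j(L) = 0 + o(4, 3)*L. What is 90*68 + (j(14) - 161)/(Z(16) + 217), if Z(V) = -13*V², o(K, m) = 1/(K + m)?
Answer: 6346493/1037 ≈ 6120.0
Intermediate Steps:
j(L) = L/7 (j(L) = 0 + L/(4 + 3) = 0 + L/7 = L/7)
90*68 + (j(14) - 161)/(Z(16) + 217) = 90*68 + ((⅐)*14 - 161)/(-13*16² + 217) = 6120 + (2 - 161)/(-13*256 + 217) = 6120 - 159/(-3328 + 217) = 6120 - 159/(-3111) = 6120 - 159*(-1/3111) = 6120 + 53/1037 = 6346493/1037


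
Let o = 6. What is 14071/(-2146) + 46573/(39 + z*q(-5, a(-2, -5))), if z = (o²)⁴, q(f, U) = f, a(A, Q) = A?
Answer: -118268780569/18022195986 ≈ -6.5624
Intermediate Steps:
z = 1679616 (z = (6²)⁴ = 36⁴ = 1679616)
14071/(-2146) + 46573/(39 + z*q(-5, a(-2, -5))) = 14071/(-2146) + 46573/(39 + 1679616*(-5)) = 14071*(-1/2146) + 46573/(39 - 8398080) = -14071/2146 + 46573/(-8398041) = -14071/2146 + 46573*(-1/8398041) = -14071/2146 - 46573/8398041 = -118268780569/18022195986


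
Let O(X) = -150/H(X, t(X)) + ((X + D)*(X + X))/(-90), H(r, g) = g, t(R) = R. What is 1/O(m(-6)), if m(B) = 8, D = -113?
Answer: -12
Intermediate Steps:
O(X) = -150/X - X*(-113 + X)/45 (O(X) = -150/X + ((X - 113)*(X + X))/(-90) = -150/X + ((-113 + X)*(2*X))*(-1/90) = -150/X + (2*X*(-113 + X))*(-1/90) = -150/X - X*(-113 + X)/45)
1/O(m(-6)) = 1/((1/45)*(-6750 + 8**2*(113 - 1*8))/8) = 1/((1/45)*(1/8)*(-6750 + 64*(113 - 8))) = 1/((1/45)*(1/8)*(-6750 + 64*105)) = 1/((1/45)*(1/8)*(-6750 + 6720)) = 1/((1/45)*(1/8)*(-30)) = 1/(-1/12) = -12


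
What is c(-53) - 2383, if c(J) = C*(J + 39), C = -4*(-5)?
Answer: -2663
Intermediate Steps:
C = 20
c(J) = 780 + 20*J (c(J) = 20*(J + 39) = 20*(39 + J) = 780 + 20*J)
c(-53) - 2383 = (780 + 20*(-53)) - 2383 = (780 - 1060) - 2383 = -280 - 2383 = -2663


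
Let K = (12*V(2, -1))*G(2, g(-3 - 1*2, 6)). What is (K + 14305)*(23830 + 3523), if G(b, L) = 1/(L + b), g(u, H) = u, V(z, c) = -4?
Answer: 391722313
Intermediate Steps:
K = 16 (K = (12*(-4))/((-3 - 1*2) + 2) = -48/((-3 - 2) + 2) = -48/(-5 + 2) = -48/(-3) = -48*(-⅓) = 16)
(K + 14305)*(23830 + 3523) = (16 + 14305)*(23830 + 3523) = 14321*27353 = 391722313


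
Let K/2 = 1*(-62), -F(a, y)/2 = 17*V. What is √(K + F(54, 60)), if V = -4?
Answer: 2*√3 ≈ 3.4641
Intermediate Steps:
F(a, y) = 136 (F(a, y) = -34*(-4) = -2*(-68) = 136)
K = -124 (K = 2*(1*(-62)) = 2*(-62) = -124)
√(K + F(54, 60)) = √(-124 + 136) = √12 = 2*√3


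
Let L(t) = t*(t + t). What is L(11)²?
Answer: 58564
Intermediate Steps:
L(t) = 2*t² (L(t) = t*(2*t) = 2*t²)
L(11)² = (2*11²)² = (2*121)² = 242² = 58564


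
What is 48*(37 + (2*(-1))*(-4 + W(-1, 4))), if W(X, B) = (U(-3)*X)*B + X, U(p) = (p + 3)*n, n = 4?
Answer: 2256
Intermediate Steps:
U(p) = 12 + 4*p (U(p) = (p + 3)*4 = (3 + p)*4 = 12 + 4*p)
W(X, B) = X (W(X, B) = ((12 + 4*(-3))*X)*B + X = ((12 - 12)*X)*B + X = (0*X)*B + X = 0*B + X = 0 + X = X)
48*(37 + (2*(-1))*(-4 + W(-1, 4))) = 48*(37 + (2*(-1))*(-4 - 1)) = 48*(37 - 2*(-5)) = 48*(37 + 10) = 48*47 = 2256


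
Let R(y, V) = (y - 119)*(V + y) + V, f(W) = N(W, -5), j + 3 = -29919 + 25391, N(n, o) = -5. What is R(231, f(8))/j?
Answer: -25307/4531 ≈ -5.5853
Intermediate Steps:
j = -4531 (j = -3 + (-29919 + 25391) = -3 - 4528 = -4531)
f(W) = -5
R(y, V) = V + (-119 + y)*(V + y) (R(y, V) = (-119 + y)*(V + y) + V = V + (-119 + y)*(V + y))
R(231, f(8))/j = (231² - 119*231 - 118*(-5) - 5*231)/(-4531) = (53361 - 27489 + 590 - 1155)*(-1/4531) = 25307*(-1/4531) = -25307/4531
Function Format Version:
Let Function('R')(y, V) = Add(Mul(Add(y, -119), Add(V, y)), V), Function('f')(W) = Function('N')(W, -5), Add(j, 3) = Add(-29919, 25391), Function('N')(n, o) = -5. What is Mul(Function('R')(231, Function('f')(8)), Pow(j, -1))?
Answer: Rational(-25307, 4531) ≈ -5.5853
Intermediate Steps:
j = -4531 (j = Add(-3, Add(-29919, 25391)) = Add(-3, -4528) = -4531)
Function('f')(W) = -5
Function('R')(y, V) = Add(V, Mul(Add(-119, y), Add(V, y))) (Function('R')(y, V) = Add(Mul(Add(-119, y), Add(V, y)), V) = Add(V, Mul(Add(-119, y), Add(V, y))))
Mul(Function('R')(231, Function('f')(8)), Pow(j, -1)) = Mul(Add(Pow(231, 2), Mul(-119, 231), Mul(-118, -5), Mul(-5, 231)), Pow(-4531, -1)) = Mul(Add(53361, -27489, 590, -1155), Rational(-1, 4531)) = Mul(25307, Rational(-1, 4531)) = Rational(-25307, 4531)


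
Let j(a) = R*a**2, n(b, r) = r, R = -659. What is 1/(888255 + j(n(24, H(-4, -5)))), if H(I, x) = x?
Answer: 1/871780 ≈ 1.1471e-6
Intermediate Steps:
j(a) = -659*a**2
1/(888255 + j(n(24, H(-4, -5)))) = 1/(888255 - 659*(-5)**2) = 1/(888255 - 659*25) = 1/(888255 - 16475) = 1/871780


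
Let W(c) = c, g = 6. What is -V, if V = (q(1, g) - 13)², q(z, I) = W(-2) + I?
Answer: -81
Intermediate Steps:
q(z, I) = -2 + I
V = 81 (V = ((-2 + 6) - 13)² = (4 - 13)² = (-9)² = 81)
-V = -1*81 = -81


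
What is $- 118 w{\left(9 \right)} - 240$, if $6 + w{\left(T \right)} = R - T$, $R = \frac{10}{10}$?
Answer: $1412$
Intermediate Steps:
$R = 1$ ($R = 10 \cdot \frac{1}{10} = 1$)
$w{\left(T \right)} = -5 - T$ ($w{\left(T \right)} = -6 - \left(-1 + T\right) = -5 - T$)
$- 118 w{\left(9 \right)} - 240 = - 118 \left(-5 - 9\right) - 240 = \left(-118\right) \left(-14\right) - 240 = 1652 - 240 = 1412$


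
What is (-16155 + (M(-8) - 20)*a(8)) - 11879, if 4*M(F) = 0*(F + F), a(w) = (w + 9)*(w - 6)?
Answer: -28714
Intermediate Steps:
a(w) = (-6 + w)*(9 + w) (a(w) = (9 + w)*(-6 + w) = (-6 + w)*(9 + w))
M(F) = 0 (M(F) = (0*(F + F))/4 = (0*(2*F))/4 = (¼)*0 = 0)
(-16155 + (M(-8) - 20)*a(8)) - 11879 = (-16155 + (0 - 20)*(-54 + 8² + 3*8)) - 11879 = (-16155 - 20*(-54 + 64 + 24)) - 11879 = (-16155 - 20*34) - 11879 = (-16155 - 680) - 11879 = -16835 - 11879 = -28714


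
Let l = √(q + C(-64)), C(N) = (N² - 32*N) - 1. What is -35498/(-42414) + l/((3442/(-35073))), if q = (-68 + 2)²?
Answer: 17749/21207 - 35073*√10499/3442 ≈ -1043.2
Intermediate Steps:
C(N) = -1 + N² - 32*N
q = 4356 (q = (-66)² = 4356)
l = √10499 (l = √(4356 + (-1 + (-64)² - 32*(-64))) = √(4356 + (-1 + 4096 + 2048)) = √(4356 + 6143) = √10499 ≈ 102.46)
-35498/(-42414) + l/((3442/(-35073))) = -35498/(-42414) + √10499/((3442/(-35073))) = -35498*(-1/42414) + √10499/((3442*(-1/35073))) = 17749/21207 + √10499/(-3442/35073) = 17749/21207 + √10499*(-35073/3442) = 17749/21207 - 35073*√10499/3442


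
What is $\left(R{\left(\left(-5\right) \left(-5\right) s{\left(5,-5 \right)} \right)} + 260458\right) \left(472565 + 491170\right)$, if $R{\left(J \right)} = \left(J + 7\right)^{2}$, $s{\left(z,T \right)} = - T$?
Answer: $267804609270$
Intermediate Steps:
$R{\left(J \right)} = \left(7 + J\right)^{2}$
$\left(R{\left(\left(-5\right) \left(-5\right) s{\left(5,-5 \right)} \right)} + 260458\right) \left(472565 + 491170\right) = \left(\left(7 + \left(-5\right) \left(-5\right) \left(\left(-1\right) \left(-5\right)\right)\right)^{2} + 260458\right) \left(472565 + 491170\right) = \left(\left(7 + 25 \cdot 5\right)^{2} + 260458\right) 963735 = \left(\left(7 + 125\right)^{2} + 260458\right) 963735 = \left(132^{2} + 260458\right) 963735 = \left(17424 + 260458\right) 963735 = 277882 \cdot 963735 = 267804609270$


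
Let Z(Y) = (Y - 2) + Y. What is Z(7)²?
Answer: 144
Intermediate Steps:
Z(Y) = -2 + 2*Y (Z(Y) = (-2 + Y) + Y = -2 + 2*Y)
Z(7)² = (-2 + 2*7)² = (-2 + 14)² = 12² = 144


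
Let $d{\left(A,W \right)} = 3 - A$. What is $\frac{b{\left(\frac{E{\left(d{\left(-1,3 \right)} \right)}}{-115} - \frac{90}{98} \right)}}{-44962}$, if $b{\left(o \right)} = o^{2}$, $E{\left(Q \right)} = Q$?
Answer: $- \frac{28847641}{1427688502450} \approx -2.0206 \cdot 10^{-5}$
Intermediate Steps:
$\frac{b{\left(\frac{E{\left(d{\left(-1,3 \right)} \right)}}{-115} - \frac{90}{98} \right)}}{-44962} = \frac{\left(\frac{3 - -1}{-115} - \frac{90}{98}\right)^{2}}{-44962} = \left(\left(3 + 1\right) \left(- \frac{1}{115}\right) - \frac{45}{49}\right)^{2} \left(- \frac{1}{44962}\right) = \left(4 \left(- \frac{1}{115}\right) - \frac{45}{49}\right)^{2} \left(- \frac{1}{44962}\right) = \left(- \frac{4}{115} - \frac{45}{49}\right)^{2} \left(- \frac{1}{44962}\right) = \left(- \frac{5371}{5635}\right)^{2} \left(- \frac{1}{44962}\right) = \frac{28847641}{31753225} \left(- \frac{1}{44962}\right) = - \frac{28847641}{1427688502450}$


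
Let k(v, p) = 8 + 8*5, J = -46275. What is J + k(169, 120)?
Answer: -46227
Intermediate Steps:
k(v, p) = 48 (k(v, p) = 8 + 40 = 48)
J + k(169, 120) = -46275 + 48 = -46227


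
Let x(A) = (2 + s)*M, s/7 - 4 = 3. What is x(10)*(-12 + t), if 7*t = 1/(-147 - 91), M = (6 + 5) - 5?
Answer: -179937/49 ≈ -3672.2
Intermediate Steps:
s = 49 (s = 28 + 7*3 = 28 + 21 = 49)
M = 6 (M = 11 - 5 = 6)
x(A) = 306 (x(A) = (2 + 49)*6 = 51*6 = 306)
t = -1/1666 (t = 1/(7*(-147 - 91)) = (⅐)/(-238) = (⅐)*(-1/238) = -1/1666 ≈ -0.00060024)
x(10)*(-12 + t) = 306*(-12 - 1/1666) = 306*(-19993/1666) = -179937/49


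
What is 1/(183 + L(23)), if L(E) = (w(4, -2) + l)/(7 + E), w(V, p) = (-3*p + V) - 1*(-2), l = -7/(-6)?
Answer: 180/33019 ≈ 0.0054514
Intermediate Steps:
l = 7/6 (l = -7*(-1/6) = 7/6 ≈ 1.1667)
w(V, p) = 2 + V - 3*p (w(V, p) = (V - 3*p) + 2 = 2 + V - 3*p)
L(E) = 79/(6*(7 + E)) (L(E) = ((2 + 4 - 3*(-2)) + 7/6)/(7 + E) = ((2 + 4 + 6) + 7/6)/(7 + E) = (12 + 7/6)/(7 + E) = 79/(6*(7 + E)))
1/(183 + L(23)) = 1/(183 + 79/(6*(7 + 23))) = 1/(183 + (79/6)/30) = 1/(183 + (79/6)*(1/30)) = 1/(183 + 79/180) = 1/(33019/180) = 180/33019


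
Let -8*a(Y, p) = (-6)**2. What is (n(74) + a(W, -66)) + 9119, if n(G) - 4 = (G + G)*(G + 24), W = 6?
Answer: 47245/2 ≈ 23623.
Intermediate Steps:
n(G) = 4 + 2*G*(24 + G) (n(G) = 4 + (G + G)*(G + 24) = 4 + (2*G)*(24 + G) = 4 + 2*G*(24 + G))
a(Y, p) = -9/2 (a(Y, p) = -1/8*(-6)**2 = -1/8*36 = -9/2)
(n(74) + a(W, -66)) + 9119 = ((4 + 2*74**2 + 48*74) - 9/2) + 9119 = ((4 + 2*5476 + 3552) - 9/2) + 9119 = ((4 + 10952 + 3552) - 9/2) + 9119 = (14508 - 9/2) + 9119 = 29007/2 + 9119 = 47245/2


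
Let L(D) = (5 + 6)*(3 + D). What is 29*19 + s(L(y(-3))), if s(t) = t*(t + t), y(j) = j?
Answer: 551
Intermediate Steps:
L(D) = 33 + 11*D (L(D) = 11*(3 + D) = 33 + 11*D)
s(t) = 2*t² (s(t) = t*(2*t) = 2*t²)
29*19 + s(L(y(-3))) = 29*19 + 2*(33 + 11*(-3))² = 551 + 2*(33 - 33)² = 551 + 2*0² = 551 + 2*0 = 551 + 0 = 551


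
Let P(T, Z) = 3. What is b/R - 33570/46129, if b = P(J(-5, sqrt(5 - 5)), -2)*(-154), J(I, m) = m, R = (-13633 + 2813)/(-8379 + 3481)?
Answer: -26186858601/124778945 ≈ -209.87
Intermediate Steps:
R = 5410/2449 (R = -10820/(-4898) = -10820*(-1/4898) = 5410/2449 ≈ 2.2091)
b = -462 (b = 3*(-154) = -462)
b/R - 33570/46129 = -462/5410/2449 - 33570/46129 = -462*2449/5410 - 33570*1/46129 = -565719/2705 - 33570/46129 = -26186858601/124778945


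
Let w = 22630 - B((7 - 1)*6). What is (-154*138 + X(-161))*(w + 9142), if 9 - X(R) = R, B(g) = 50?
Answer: -668763204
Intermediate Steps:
X(R) = 9 - R
w = 22580 (w = 22630 - 1*50 = 22630 - 50 = 22580)
(-154*138 + X(-161))*(w + 9142) = (-154*138 + (9 - 1*(-161)))*(22580 + 9142) = (-21252 + (9 + 161))*31722 = (-21252 + 170)*31722 = -21082*31722 = -668763204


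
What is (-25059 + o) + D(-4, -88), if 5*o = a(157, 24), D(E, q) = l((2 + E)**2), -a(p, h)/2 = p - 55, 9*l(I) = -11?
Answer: -1129546/45 ≈ -25101.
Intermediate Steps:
l(I) = -11/9 (l(I) = (1/9)*(-11) = -11/9)
a(p, h) = 110 - 2*p (a(p, h) = -2*(p - 55) = -2*(-55 + p) = 110 - 2*p)
D(E, q) = -11/9
o = -204/5 (o = (110 - 2*157)/5 = (110 - 314)/5 = (1/5)*(-204) = -204/5 ≈ -40.800)
(-25059 + o) + D(-4, -88) = (-25059 - 204/5) - 11/9 = -125499/5 - 11/9 = -1129546/45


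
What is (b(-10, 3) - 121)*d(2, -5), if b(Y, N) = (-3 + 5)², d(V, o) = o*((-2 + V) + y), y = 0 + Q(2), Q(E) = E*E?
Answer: 2340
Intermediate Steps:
Q(E) = E²
y = 4 (y = 0 + 2² = 0 + 4 = 4)
d(V, o) = o*(2 + V) (d(V, o) = o*((-2 + V) + 4) = o*(2 + V))
b(Y, N) = 4 (b(Y, N) = 2² = 4)
(b(-10, 3) - 121)*d(2, -5) = (4 - 121)*(-5*(2 + 2)) = -(-585)*4 = -117*(-20) = 2340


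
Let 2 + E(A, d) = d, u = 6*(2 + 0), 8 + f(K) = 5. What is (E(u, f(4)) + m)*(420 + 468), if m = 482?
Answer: 423576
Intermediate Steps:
f(K) = -3 (f(K) = -8 + 5 = -3)
u = 12 (u = 6*2 = 12)
E(A, d) = -2 + d
(E(u, f(4)) + m)*(420 + 468) = ((-2 - 3) + 482)*(420 + 468) = (-5 + 482)*888 = 477*888 = 423576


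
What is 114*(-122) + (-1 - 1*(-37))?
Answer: -13872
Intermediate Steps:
114*(-122) + (-1 - 1*(-37)) = -13908 + (-1 + 37) = -13908 + 36 = -13872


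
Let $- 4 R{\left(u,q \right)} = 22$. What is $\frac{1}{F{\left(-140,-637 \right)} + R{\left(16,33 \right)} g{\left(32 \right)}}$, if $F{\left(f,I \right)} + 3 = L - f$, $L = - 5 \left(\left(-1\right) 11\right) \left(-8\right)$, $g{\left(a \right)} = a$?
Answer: $- \frac{1}{479} \approx -0.0020877$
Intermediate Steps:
$R{\left(u,q \right)} = - \frac{11}{2}$ ($R{\left(u,q \right)} = \left(- \frac{1}{4}\right) 22 = - \frac{11}{2}$)
$L = -440$ ($L = \left(-5\right) \left(-11\right) \left(-8\right) = 55 \left(-8\right) = -440$)
$F{\left(f,I \right)} = -443 - f$ ($F{\left(f,I \right)} = -3 - \left(440 + f\right) = -443 - f$)
$\frac{1}{F{\left(-140,-637 \right)} + R{\left(16,33 \right)} g{\left(32 \right)}} = \frac{1}{\left(-443 - -140\right) - 176} = \frac{1}{\left(-443 + 140\right) - 176} = \frac{1}{-303 - 176} = \frac{1}{-479} = - \frac{1}{479}$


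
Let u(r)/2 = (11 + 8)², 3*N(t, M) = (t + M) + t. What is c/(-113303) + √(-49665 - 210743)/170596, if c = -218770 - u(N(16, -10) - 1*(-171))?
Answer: 219492/113303 + I*√65102/85298 ≈ 1.9372 + 0.0029913*I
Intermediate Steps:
N(t, M) = M/3 + 2*t/3 (N(t, M) = ((t + M) + t)/3 = ((M + t) + t)/3 = (M + 2*t)/3 = M/3 + 2*t/3)
u(r) = 722 (u(r) = 2*(11 + 8)² = 2*19² = 2*361 = 722)
c = -219492 (c = -218770 - 1*722 = -218770 - 722 = -219492)
c/(-113303) + √(-49665 - 210743)/170596 = -219492/(-113303) + √(-49665 - 210743)/170596 = -219492*(-1/113303) + √(-260408)*(1/170596) = 219492/113303 + (2*I*√65102)*(1/170596) = 219492/113303 + I*√65102/85298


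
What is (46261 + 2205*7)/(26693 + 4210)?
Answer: 61696/30903 ≈ 1.9964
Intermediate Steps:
(46261 + 2205*7)/(26693 + 4210) = (46261 + 15435)/30903 = 61696*(1/30903) = 61696/30903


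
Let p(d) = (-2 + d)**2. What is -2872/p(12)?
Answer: -718/25 ≈ -28.720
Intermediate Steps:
-2872/p(12) = -2872/(-2 + 12)**2 = -2872/(10**2) = -2872/100 = -2872*1/100 = -718/25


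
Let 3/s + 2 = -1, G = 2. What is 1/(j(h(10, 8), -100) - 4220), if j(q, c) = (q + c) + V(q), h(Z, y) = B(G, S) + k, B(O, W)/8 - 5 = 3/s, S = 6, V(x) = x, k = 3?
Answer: -1/4282 ≈ -0.00023354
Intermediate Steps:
s = -1 (s = 3/(-2 - 1) = 3/(-3) = 3*(-⅓) = -1)
B(O, W) = 16 (B(O, W) = 40 + 8*(3/(-1)) = 40 + 8*(3*(-1)) = 40 + 8*(-3) = 40 - 24 = 16)
h(Z, y) = 19 (h(Z, y) = 16 + 3 = 19)
j(q, c) = c + 2*q (j(q, c) = (q + c) + q = (c + q) + q = c + 2*q)
1/(j(h(10, 8), -100) - 4220) = 1/((-100 + 2*19) - 4220) = 1/((-100 + 38) - 4220) = 1/(-62 - 4220) = 1/(-4282) = -1/4282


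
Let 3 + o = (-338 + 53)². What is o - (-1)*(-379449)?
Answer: -298227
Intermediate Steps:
o = 81222 (o = -3 + (-338 + 53)² = -3 + (-285)² = -3 + 81225 = 81222)
o - (-1)*(-379449) = 81222 - (-1)*(-379449) = 81222 - 1*379449 = 81222 - 379449 = -298227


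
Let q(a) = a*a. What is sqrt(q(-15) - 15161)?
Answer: 2*I*sqrt(3734) ≈ 122.21*I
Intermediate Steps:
q(a) = a**2
sqrt(q(-15) - 15161) = sqrt((-15)**2 - 15161) = sqrt(225 - 15161) = sqrt(-14936) = 2*I*sqrt(3734)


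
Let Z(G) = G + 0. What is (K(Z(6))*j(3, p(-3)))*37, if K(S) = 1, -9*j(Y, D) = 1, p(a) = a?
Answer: -37/9 ≈ -4.1111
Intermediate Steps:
j(Y, D) = -⅑ (j(Y, D) = -⅑*1 = -⅑)
Z(G) = G
(K(Z(6))*j(3, p(-3)))*37 = (1*(-⅑))*37 = -⅑*37 = -37/9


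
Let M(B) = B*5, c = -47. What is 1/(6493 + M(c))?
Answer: 1/6258 ≈ 0.00015980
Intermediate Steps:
M(B) = 5*B
1/(6493 + M(c)) = 1/(6493 + 5*(-47)) = 1/(6493 - 235) = 1/6258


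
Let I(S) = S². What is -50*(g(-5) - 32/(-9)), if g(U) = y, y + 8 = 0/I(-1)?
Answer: 2000/9 ≈ 222.22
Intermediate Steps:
y = -8 (y = -8 + 0/((-1)²) = -8 + 0/1 = -8 + 0*1 = -8 + 0 = -8)
g(U) = -8
-50*(g(-5) - 32/(-9)) = -50*(-8 - 32/(-9)) = -50*(-8 - 32*(-⅑)) = -50*(-8 + 32/9) = -50*(-40/9) = 2000/9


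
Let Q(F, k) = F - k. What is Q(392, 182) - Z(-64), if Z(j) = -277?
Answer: 487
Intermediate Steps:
Q(392, 182) - Z(-64) = (392 - 1*182) - 1*(-277) = (392 - 182) + 277 = 210 + 277 = 487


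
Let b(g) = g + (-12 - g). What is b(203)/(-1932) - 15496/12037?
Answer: -2482819/1937957 ≈ -1.2812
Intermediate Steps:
b(g) = -12
b(203)/(-1932) - 15496/12037 = -12/(-1932) - 15496/12037 = -12*(-1/1932) - 15496*1/12037 = 1/161 - 15496/12037 = -2482819/1937957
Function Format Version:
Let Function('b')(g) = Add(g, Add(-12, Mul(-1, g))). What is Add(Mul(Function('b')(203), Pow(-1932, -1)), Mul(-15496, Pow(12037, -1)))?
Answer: Rational(-2482819, 1937957) ≈ -1.2812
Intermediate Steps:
Function('b')(g) = -12
Add(Mul(Function('b')(203), Pow(-1932, -1)), Mul(-15496, Pow(12037, -1))) = Add(Mul(-12, Pow(-1932, -1)), Mul(-15496, Pow(12037, -1))) = Add(Mul(-12, Rational(-1, 1932)), Mul(-15496, Rational(1, 12037))) = Add(Rational(1, 161), Rational(-15496, 12037)) = Rational(-2482819, 1937957)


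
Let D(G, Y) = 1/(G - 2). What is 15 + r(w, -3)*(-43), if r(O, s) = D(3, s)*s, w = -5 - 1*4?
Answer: 144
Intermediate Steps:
w = -9 (w = -5 - 4 = -9)
D(G, Y) = 1/(-2 + G)
r(O, s) = s (r(O, s) = s/(-2 + 3) = s/1 = 1*s = s)
15 + r(w, -3)*(-43) = 15 - 3*(-43) = 15 + 129 = 144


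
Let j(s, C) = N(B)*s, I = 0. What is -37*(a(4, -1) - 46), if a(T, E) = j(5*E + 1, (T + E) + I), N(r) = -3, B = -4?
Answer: 1258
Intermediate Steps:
j(s, C) = -3*s
a(T, E) = -3 - 15*E (a(T, E) = -3*(5*E + 1) = -3*(1 + 5*E) = -3 - 15*E)
-37*(a(4, -1) - 46) = -37*((-3 - 15*(-1)) - 46) = -37*((-3 + 15) - 46) = -37*(12 - 46) = -37*(-34) = 1258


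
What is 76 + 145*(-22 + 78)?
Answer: 8196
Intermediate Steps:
76 + 145*(-22 + 78) = 76 + 145*56 = 76 + 8120 = 8196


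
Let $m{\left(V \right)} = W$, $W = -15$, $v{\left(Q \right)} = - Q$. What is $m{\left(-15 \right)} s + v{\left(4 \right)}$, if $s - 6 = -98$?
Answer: $1376$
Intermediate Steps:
$s = -92$ ($s = 6 - 98 = -92$)
$m{\left(V \right)} = -15$
$m{\left(-15 \right)} s + v{\left(4 \right)} = \left(-15\right) \left(-92\right) - 4 = 1380 - 4 = 1376$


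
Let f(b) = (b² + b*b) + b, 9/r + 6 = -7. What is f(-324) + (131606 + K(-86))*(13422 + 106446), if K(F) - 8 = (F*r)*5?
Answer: 205558604700/13 ≈ 1.5812e+10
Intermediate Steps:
r = -9/13 (r = 9/(-6 - 7) = 9/(-13) = 9*(-1/13) = -9/13 ≈ -0.69231)
K(F) = 8 - 45*F/13 (K(F) = 8 + (F*(-9/13))*5 = 8 - 9*F/13*5 = 8 - 45*F/13)
f(b) = b + 2*b² (f(b) = (b² + b²) + b = 2*b² + b = b + 2*b²)
f(-324) + (131606 + K(-86))*(13422 + 106446) = -324*(1 + 2*(-324)) + (131606 + (8 - 45/13*(-86)))*(13422 + 106446) = -324*(1 - 648) + (131606 + (8 + 3870/13))*119868 = -324*(-647) + (131606 + 3974/13)*119868 = 209628 + (1714852/13)*119868 = 209628 + 205555879536/13 = 205558604700/13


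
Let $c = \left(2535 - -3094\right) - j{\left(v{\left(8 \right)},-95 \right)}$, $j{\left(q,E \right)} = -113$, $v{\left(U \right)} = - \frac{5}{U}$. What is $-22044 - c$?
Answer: $-27786$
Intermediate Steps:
$c = 5742$ ($c = \left(2535 - -3094\right) - -113 = \left(2535 + 3094\right) + 113 = 5629 + 113 = 5742$)
$-22044 - c = -22044 - 5742 = -27786$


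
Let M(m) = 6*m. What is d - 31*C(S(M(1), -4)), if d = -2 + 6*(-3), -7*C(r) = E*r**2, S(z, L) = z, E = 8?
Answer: 8788/7 ≈ 1255.4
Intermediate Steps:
C(r) = -8*r**2/7
d = -20 (d = -2 - 18 = -20)
d - 31*C(S(M(1), -4)) = -20 - (-248)*(6*1)**2/7 = -20 - (-248)*6**2/7 = -20 - (-248)*36/7 = -20 - 31*(-288/7) = -20 + 8928/7 = 8788/7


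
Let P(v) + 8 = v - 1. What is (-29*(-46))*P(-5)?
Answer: -18676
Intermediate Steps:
P(v) = -9 + v (P(v) = -8 + (v - 1) = -8 + (-1 + v) = -9 + v)
(-29*(-46))*P(-5) = (-29*(-46))*(-9 - 5) = 1334*(-14) = -18676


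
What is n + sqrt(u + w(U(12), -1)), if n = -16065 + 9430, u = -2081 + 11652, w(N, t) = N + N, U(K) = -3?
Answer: -6635 + sqrt(9565) ≈ -6537.2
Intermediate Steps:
w(N, t) = 2*N
u = 9571
n = -6635
n + sqrt(u + w(U(12), -1)) = -6635 + sqrt(9571 + 2*(-3)) = -6635 + sqrt(9571 - 6) = -6635 + sqrt(9565)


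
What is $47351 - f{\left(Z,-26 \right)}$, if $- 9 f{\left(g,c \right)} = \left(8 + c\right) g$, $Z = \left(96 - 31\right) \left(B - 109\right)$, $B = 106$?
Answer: $47741$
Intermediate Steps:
$Z = -195$ ($Z = \left(96 - 31\right) \left(106 - 109\right) = 65 \left(-3\right) = -195$)
$f{\left(g,c \right)} = - \frac{g \left(8 + c\right)}{9}$ ($f{\left(g,c \right)} = - \frac{\left(8 + c\right) g}{9} = - \frac{g \left(8 + c\right)}{9}$)
$47351 - f{\left(Z,-26 \right)} = 47351 - \left(- \frac{1}{9}\right) \left(-195\right) \left(8 - 26\right) = 47351 - \left(- \frac{1}{9}\right) \left(-195\right) \left(-18\right) = 47351 - -390 = 47351 + 390 = 47741$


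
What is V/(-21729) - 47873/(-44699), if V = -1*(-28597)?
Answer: -238024886/971264571 ≈ -0.24507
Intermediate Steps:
V = 28597
V/(-21729) - 47873/(-44699) = 28597/(-21729) - 47873/(-44699) = 28597*(-1/21729) - 47873*(-1/44699) = -28597/21729 + 47873/44699 = -238024886/971264571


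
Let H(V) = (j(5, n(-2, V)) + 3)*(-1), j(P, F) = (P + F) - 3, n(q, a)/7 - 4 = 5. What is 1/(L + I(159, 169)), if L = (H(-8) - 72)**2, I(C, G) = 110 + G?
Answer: 1/19879 ≈ 5.0304e-5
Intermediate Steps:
n(q, a) = 63 (n(q, a) = 28 + 7*5 = 28 + 35 = 63)
j(P, F) = -3 + F + P (j(P, F) = (F + P) - 3 = -3 + F + P)
H(V) = -68 (H(V) = ((-3 + 63 + 5) + 3)*(-1) = (65 + 3)*(-1) = 68*(-1) = -68)
L = 19600 (L = (-68 - 72)**2 = (-140)**2 = 19600)
1/(L + I(159, 169)) = 1/(19600 + (110 + 169)) = 1/(19600 + 279) = 1/19879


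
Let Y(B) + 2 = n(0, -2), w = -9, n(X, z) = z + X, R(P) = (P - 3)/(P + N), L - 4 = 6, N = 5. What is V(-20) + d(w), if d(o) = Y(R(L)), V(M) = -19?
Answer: -23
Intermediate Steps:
L = 10 (L = 4 + 6 = 10)
R(P) = (-3 + P)/(5 + P) (R(P) = (P - 3)/(P + 5) = (-3 + P)/(5 + P))
n(X, z) = X + z
Y(B) = -4 (Y(B) = -2 + (0 - 2) = -2 - 2 = -4)
d(o) = -4
V(-20) + d(w) = -19 - 4 = -23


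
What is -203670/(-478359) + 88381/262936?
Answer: 10647780211/13975311336 ≈ 0.76190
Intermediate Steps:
-203670/(-478359) + 88381/262936 = -203670*(-1/478359) + 88381*(1/262936) = 22630/53151 + 88381/262936 = 10647780211/13975311336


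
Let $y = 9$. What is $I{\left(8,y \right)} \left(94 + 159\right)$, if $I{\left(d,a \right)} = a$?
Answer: $2277$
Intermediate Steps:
$I{\left(8,y \right)} \left(94 + 159\right) = 9 \left(94 + 159\right) = 9 \cdot 253 = 2277$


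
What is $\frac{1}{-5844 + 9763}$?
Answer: $\frac{1}{3919} \approx 0.00025517$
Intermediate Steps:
$\frac{1}{-5844 + 9763} = \frac{1}{3919}$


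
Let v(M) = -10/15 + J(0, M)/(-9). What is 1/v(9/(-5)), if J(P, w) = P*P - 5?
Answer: -9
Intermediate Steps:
J(P, w) = -5 + P² (J(P, w) = P² - 5 = -5 + P²)
v(M) = -⅑ (v(M) = -10/15 + (-5 + 0²)/(-9) = -10*1/15 + (-5 + 0)*(-⅑) = -⅔ - 5*(-⅑) = -⅔ + 5/9 = -⅑)
1/v(9/(-5)) = 1/(-⅑) = -9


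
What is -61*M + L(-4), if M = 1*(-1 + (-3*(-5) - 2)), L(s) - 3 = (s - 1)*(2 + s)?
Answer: -719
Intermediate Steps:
L(s) = 3 + (-1 + s)*(2 + s) (L(s) = 3 + (s - 1)*(2 + s) = 3 + (-1 + s)*(2 + s))
M = 12 (M = 1*(-1 + (15 - 2)) = 1*(-1 + 13) = 1*12 = 12)
-61*M + L(-4) = -61*12 + (1 - 4 + (-4)**2) = -732 + (1 - 4 + 16) = -732 + 13 = -719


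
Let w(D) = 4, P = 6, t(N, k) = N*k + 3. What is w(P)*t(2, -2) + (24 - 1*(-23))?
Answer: 43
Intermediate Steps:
t(N, k) = 3 + N*k
w(P)*t(2, -2) + (24 - 1*(-23)) = 4*(3 + 2*(-2)) + (24 - 1*(-23)) = 4*(3 - 4) + (24 + 23) = 4*(-1) + 47 = -4 + 47 = 43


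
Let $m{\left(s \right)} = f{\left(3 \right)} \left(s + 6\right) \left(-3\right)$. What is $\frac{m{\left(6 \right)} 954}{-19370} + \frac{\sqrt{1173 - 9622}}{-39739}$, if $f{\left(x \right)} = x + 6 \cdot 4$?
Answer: $\frac{463644}{9685} - \frac{i \sqrt{8449}}{39739} \approx 47.872 - 0.0023131 i$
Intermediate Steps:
$f{\left(x \right)} = 24 + x$ ($f{\left(x \right)} = x + 24 = 24 + x$)
$m{\left(s \right)} = -486 - 81 s$ ($m{\left(s \right)} = \left(24 + 3\right) \left(s + 6\right) \left(-3\right) = 27 \left(6 + s\right) \left(-3\right) = \left(162 + 27 s\right) \left(-3\right) = -486 - 81 s$)
$\frac{m{\left(6 \right)} 954}{-19370} + \frac{\sqrt{1173 - 9622}}{-39739} = \frac{\left(-486 - 486\right) 954}{-19370} + \frac{\sqrt{1173 - 9622}}{-39739} = \left(-486 - 486\right) 954 \left(- \frac{1}{19370}\right) + \sqrt{-8449} \left(- \frac{1}{39739}\right) = \left(-972\right) 954 \left(- \frac{1}{19370}\right) + i \sqrt{8449} \left(- \frac{1}{39739}\right) = \left(-927288\right) \left(- \frac{1}{19370}\right) - \frac{i \sqrt{8449}}{39739} = \frac{463644}{9685} - \frac{i \sqrt{8449}}{39739}$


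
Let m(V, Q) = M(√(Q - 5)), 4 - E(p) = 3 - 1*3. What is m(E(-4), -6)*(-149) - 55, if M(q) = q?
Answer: -55 - 149*I*√11 ≈ -55.0 - 494.18*I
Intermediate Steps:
E(p) = 4 (E(p) = 4 - (3 - 1*3) = 4 - (3 - 3) = 4 - 1*0 = 4 + 0 = 4)
m(V, Q) = √(-5 + Q) (m(V, Q) = √(Q - 5) = √(-5 + Q))
m(E(-4), -6)*(-149) - 55 = √(-5 - 6)*(-149) - 55 = √(-11)*(-149) - 55 = (I*√11)*(-149) - 55 = -149*I*√11 - 55 = -55 - 149*I*√11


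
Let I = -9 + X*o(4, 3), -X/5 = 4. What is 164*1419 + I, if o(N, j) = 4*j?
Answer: 232467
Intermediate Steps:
X = -20 (X = -5*4 = -20)
I = -249 (I = -9 - 80*3 = -9 - 20*12 = -9 - 240 = -249)
164*1419 + I = 164*1419 - 249 = 232716 - 249 = 232467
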